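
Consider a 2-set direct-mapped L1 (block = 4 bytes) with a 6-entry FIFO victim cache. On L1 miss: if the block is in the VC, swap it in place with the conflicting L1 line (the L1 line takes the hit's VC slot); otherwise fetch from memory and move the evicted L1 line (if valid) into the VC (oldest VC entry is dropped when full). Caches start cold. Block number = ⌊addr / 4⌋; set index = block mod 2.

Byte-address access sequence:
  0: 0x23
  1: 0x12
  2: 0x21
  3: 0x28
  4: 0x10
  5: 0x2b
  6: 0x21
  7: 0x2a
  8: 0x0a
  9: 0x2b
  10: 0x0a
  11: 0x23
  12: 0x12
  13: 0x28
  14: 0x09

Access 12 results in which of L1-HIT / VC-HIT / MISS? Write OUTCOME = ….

0: 0x23 (blk 8, set 0) → MISS  vc=[]
1: 0x12 (blk 4, set 0) → MISS  vc=[8]
2: 0x21 (blk 8, set 0) → VC-HIT  vc=[4]
3: 0x28 (blk 10, set 0) → MISS  vc=[4, 8]
4: 0x10 (blk 4, set 0) → VC-HIT  vc=[10, 8]
5: 0x2b (blk 10, set 0) → VC-HIT  vc=[4, 8]
6: 0x21 (blk 8, set 0) → VC-HIT  vc=[4, 10]
7: 0x2a (blk 10, set 0) → VC-HIT  vc=[4, 8]
8: 0xa (blk 2, set 0) → MISS  vc=[4, 8, 10]
9: 0x2b (blk 10, set 0) → VC-HIT  vc=[4, 8, 2]
10: 0xa (blk 2, set 0) → VC-HIT  vc=[4, 8, 10]
11: 0x23 (blk 8, set 0) → VC-HIT  vc=[4, 2, 10]
12: 0x12 (blk 4, set 0) → VC-HIT  vc=[8, 2, 10]
13: 0x28 (blk 10, set 0) → VC-HIT  vc=[8, 2, 4]
14: 0x9 (blk 2, set 0) → VC-HIT  vc=[8, 10, 4]

OUTCOME = VC-HIT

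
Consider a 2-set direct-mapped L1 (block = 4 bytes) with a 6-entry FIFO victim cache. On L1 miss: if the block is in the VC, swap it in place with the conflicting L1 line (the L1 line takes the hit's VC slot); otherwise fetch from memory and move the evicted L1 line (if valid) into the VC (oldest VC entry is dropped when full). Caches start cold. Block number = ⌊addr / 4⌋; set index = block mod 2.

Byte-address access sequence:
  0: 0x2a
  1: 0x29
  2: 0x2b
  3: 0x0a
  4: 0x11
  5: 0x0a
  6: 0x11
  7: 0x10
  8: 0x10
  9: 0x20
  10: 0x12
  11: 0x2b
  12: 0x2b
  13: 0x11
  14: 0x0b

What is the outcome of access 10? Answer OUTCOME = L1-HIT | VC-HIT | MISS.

  [0] addr=0x2a blk=10 s=0: MISS | VC []
  [1] addr=0x29 blk=10 s=0: L1-HIT | VC []
  [2] addr=0x2b blk=10 s=0: L1-HIT | VC []
  [3] addr=0xa blk=2 s=0: MISS | VC [10]
  [4] addr=0x11 blk=4 s=0: MISS | VC [10, 2]
  [5] addr=0xa blk=2 s=0: VC-HIT | VC [10, 4]
  [6] addr=0x11 blk=4 s=0: VC-HIT | VC [10, 2]
  [7] addr=0x10 blk=4 s=0: L1-HIT | VC [10, 2]
  [8] addr=0x10 blk=4 s=0: L1-HIT | VC [10, 2]
  [9] addr=0x20 blk=8 s=0: MISS | VC [10, 2, 4]
  [10] addr=0x12 blk=4 s=0: VC-HIT | VC [10, 2, 8]
  [11] addr=0x2b blk=10 s=0: VC-HIT | VC [4, 2, 8]
  [12] addr=0x2b blk=10 s=0: L1-HIT | VC [4, 2, 8]
  [13] addr=0x11 blk=4 s=0: VC-HIT | VC [10, 2, 8]
  [14] addr=0xb blk=2 s=0: VC-HIT | VC [10, 4, 8]

OUTCOME = VC-HIT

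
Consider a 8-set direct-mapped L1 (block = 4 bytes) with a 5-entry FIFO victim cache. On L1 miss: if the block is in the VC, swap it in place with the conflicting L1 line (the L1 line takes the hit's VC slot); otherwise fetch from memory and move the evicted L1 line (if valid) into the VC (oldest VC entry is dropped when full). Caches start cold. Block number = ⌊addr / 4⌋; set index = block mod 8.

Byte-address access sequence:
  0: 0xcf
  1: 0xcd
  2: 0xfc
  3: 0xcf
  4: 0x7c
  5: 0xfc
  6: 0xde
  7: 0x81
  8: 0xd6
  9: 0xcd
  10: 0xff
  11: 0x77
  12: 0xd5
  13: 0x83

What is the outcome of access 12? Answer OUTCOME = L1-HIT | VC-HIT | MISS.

0: 0xcf (blk 51, set 3) → MISS  vc=[]
1: 0xcd (blk 51, set 3) → L1-HIT  vc=[]
2: 0xfc (blk 63, set 7) → MISS  vc=[]
3: 0xcf (blk 51, set 3) → L1-HIT  vc=[]
4: 0x7c (blk 31, set 7) → MISS  vc=[63]
5: 0xfc (blk 63, set 7) → VC-HIT  vc=[31]
6: 0xde (blk 55, set 7) → MISS  vc=[31, 63]
7: 0x81 (blk 32, set 0) → MISS  vc=[31, 63]
8: 0xd6 (blk 53, set 5) → MISS  vc=[31, 63]
9: 0xcd (blk 51, set 3) → L1-HIT  vc=[31, 63]
10: 0xff (blk 63, set 7) → VC-HIT  vc=[31, 55]
11: 0x77 (blk 29, set 5) → MISS  vc=[31, 55, 53]
12: 0xd5 (blk 53, set 5) → VC-HIT  vc=[31, 55, 29]
13: 0x83 (blk 32, set 0) → L1-HIT  vc=[31, 55, 29]

OUTCOME = VC-HIT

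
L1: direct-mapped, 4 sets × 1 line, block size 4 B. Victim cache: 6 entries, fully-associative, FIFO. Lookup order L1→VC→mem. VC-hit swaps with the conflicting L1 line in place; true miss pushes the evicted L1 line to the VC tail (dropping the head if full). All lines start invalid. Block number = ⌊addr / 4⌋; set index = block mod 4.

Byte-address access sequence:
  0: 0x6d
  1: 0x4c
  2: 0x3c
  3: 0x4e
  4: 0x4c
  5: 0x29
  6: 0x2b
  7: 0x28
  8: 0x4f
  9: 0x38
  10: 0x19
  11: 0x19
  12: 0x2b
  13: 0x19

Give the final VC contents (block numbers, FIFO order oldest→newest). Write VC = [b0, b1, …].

  [0] addr=0x6d blk=27 s=3: MISS | VC []
  [1] addr=0x4c blk=19 s=3: MISS | VC [27]
  [2] addr=0x3c blk=15 s=3: MISS | VC [27, 19]
  [3] addr=0x4e blk=19 s=3: VC-HIT | VC [27, 15]
  [4] addr=0x4c blk=19 s=3: L1-HIT | VC [27, 15]
  [5] addr=0x29 blk=10 s=2: MISS | VC [27, 15]
  [6] addr=0x2b blk=10 s=2: L1-HIT | VC [27, 15]
  [7] addr=0x28 blk=10 s=2: L1-HIT | VC [27, 15]
  [8] addr=0x4f blk=19 s=3: L1-HIT | VC [27, 15]
  [9] addr=0x38 blk=14 s=2: MISS | VC [27, 15, 10]
  [10] addr=0x19 blk=6 s=2: MISS | VC [27, 15, 10, 14]
  [11] addr=0x19 blk=6 s=2: L1-HIT | VC [27, 15, 10, 14]
  [12] addr=0x2b blk=10 s=2: VC-HIT | VC [27, 15, 6, 14]
  [13] addr=0x19 blk=6 s=2: VC-HIT | VC [27, 15, 10, 14]

VC = [27, 15, 10, 14]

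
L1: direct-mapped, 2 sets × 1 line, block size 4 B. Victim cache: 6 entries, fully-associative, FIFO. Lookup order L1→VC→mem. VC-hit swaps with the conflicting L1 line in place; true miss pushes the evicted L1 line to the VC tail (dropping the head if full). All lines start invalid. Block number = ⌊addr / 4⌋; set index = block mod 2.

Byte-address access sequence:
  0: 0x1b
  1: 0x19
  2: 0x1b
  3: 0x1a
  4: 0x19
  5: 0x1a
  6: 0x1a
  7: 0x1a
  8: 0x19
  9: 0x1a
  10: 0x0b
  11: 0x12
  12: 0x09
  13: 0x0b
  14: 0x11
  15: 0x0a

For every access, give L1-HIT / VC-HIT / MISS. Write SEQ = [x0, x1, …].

  [0] addr=0x1b blk=6 s=0: MISS | VC []
  [1] addr=0x19 blk=6 s=0: L1-HIT | VC []
  [2] addr=0x1b blk=6 s=0: L1-HIT | VC []
  [3] addr=0x1a blk=6 s=0: L1-HIT | VC []
  [4] addr=0x19 blk=6 s=0: L1-HIT | VC []
  [5] addr=0x1a blk=6 s=0: L1-HIT | VC []
  [6] addr=0x1a blk=6 s=0: L1-HIT | VC []
  [7] addr=0x1a blk=6 s=0: L1-HIT | VC []
  [8] addr=0x19 blk=6 s=0: L1-HIT | VC []
  [9] addr=0x1a blk=6 s=0: L1-HIT | VC []
  [10] addr=0xb blk=2 s=0: MISS | VC [6]
  [11] addr=0x12 blk=4 s=0: MISS | VC [6, 2]
  [12] addr=0x9 blk=2 s=0: VC-HIT | VC [6, 4]
  [13] addr=0xb blk=2 s=0: L1-HIT | VC [6, 4]
  [14] addr=0x11 blk=4 s=0: VC-HIT | VC [6, 2]
  [15] addr=0xa blk=2 s=0: VC-HIT | VC [6, 4]

SEQ = [MISS, L1-HIT, L1-HIT, L1-HIT, L1-HIT, L1-HIT, L1-HIT, L1-HIT, L1-HIT, L1-HIT, MISS, MISS, VC-HIT, L1-HIT, VC-HIT, VC-HIT]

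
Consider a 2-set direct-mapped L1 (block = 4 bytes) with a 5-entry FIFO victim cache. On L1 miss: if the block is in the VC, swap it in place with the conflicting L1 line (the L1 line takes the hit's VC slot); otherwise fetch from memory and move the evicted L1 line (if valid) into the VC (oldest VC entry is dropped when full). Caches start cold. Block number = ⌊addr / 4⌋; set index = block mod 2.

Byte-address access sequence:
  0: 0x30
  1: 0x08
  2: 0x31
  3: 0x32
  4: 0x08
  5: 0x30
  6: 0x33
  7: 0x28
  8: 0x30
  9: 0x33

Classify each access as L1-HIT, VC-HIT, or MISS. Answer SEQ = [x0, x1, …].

SEQ = [MISS, MISS, VC-HIT, L1-HIT, VC-HIT, VC-HIT, L1-HIT, MISS, VC-HIT, L1-HIT]

  [0] addr=0x30 blk=12 s=0: MISS | VC []
  [1] addr=0x8 blk=2 s=0: MISS | VC [12]
  [2] addr=0x31 blk=12 s=0: VC-HIT | VC [2]
  [3] addr=0x32 blk=12 s=0: L1-HIT | VC [2]
  [4] addr=0x8 blk=2 s=0: VC-HIT | VC [12]
  [5] addr=0x30 blk=12 s=0: VC-HIT | VC [2]
  [6] addr=0x33 blk=12 s=0: L1-HIT | VC [2]
  [7] addr=0x28 blk=10 s=0: MISS | VC [2, 12]
  [8] addr=0x30 blk=12 s=0: VC-HIT | VC [2, 10]
  [9] addr=0x33 blk=12 s=0: L1-HIT | VC [2, 10]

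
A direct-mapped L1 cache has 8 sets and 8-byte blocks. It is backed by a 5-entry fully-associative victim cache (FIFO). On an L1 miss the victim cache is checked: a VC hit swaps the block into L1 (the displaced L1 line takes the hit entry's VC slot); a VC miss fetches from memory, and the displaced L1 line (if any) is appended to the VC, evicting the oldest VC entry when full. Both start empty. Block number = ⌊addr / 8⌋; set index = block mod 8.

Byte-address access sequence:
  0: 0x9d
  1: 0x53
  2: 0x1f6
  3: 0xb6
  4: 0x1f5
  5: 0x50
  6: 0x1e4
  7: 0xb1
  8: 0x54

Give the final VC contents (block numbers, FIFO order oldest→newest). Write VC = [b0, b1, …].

#0 0x9d→b19/s3 MISS; vc=[]
#1 0x53→b10/s2 MISS; vc=[]
#2 0x1f6→b62/s6 MISS; vc=[]
#3 0xb6→b22/s6 MISS; vc=[62]
#4 0x1f5→b62/s6 VC-HIT; vc=[22]
#5 0x50→b10/s2 L1-HIT; vc=[22]
#6 0x1e4→b60/s4 MISS; vc=[22]
#7 0xb1→b22/s6 VC-HIT; vc=[62]
#8 0x54→b10/s2 L1-HIT; vc=[62]

VC = [62]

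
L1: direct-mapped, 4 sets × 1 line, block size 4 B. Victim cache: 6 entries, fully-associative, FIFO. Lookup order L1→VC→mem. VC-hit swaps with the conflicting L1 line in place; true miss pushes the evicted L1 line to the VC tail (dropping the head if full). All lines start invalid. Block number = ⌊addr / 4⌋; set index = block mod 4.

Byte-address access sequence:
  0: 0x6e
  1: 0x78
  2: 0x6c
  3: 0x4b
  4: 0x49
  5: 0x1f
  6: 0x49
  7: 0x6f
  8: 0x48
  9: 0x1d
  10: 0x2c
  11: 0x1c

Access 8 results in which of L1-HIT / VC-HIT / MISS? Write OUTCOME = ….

OUTCOME = L1-HIT

  [0] addr=0x6e blk=27 s=3: MISS | VC []
  [1] addr=0x78 blk=30 s=2: MISS | VC []
  [2] addr=0x6c blk=27 s=3: L1-HIT | VC []
  [3] addr=0x4b blk=18 s=2: MISS | VC [30]
  [4] addr=0x49 blk=18 s=2: L1-HIT | VC [30]
  [5] addr=0x1f blk=7 s=3: MISS | VC [30, 27]
  [6] addr=0x49 blk=18 s=2: L1-HIT | VC [30, 27]
  [7] addr=0x6f blk=27 s=3: VC-HIT | VC [30, 7]
  [8] addr=0x48 blk=18 s=2: L1-HIT | VC [30, 7]
  [9] addr=0x1d blk=7 s=3: VC-HIT | VC [30, 27]
  [10] addr=0x2c blk=11 s=3: MISS | VC [30, 27, 7]
  [11] addr=0x1c blk=7 s=3: VC-HIT | VC [30, 27, 11]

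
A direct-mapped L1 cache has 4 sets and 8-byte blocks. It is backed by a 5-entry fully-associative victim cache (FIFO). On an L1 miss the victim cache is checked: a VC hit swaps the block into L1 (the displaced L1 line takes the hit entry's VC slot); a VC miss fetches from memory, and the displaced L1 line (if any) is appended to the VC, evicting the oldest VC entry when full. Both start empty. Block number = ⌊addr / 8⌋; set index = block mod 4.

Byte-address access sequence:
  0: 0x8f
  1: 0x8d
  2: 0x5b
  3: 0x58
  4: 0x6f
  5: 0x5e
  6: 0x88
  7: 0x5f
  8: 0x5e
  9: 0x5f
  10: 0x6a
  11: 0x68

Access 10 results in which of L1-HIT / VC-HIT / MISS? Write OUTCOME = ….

  [0] addr=0x8f blk=17 s=1: MISS | VC []
  [1] addr=0x8d blk=17 s=1: L1-HIT | VC []
  [2] addr=0x5b blk=11 s=3: MISS | VC []
  [3] addr=0x58 blk=11 s=3: L1-HIT | VC []
  [4] addr=0x6f blk=13 s=1: MISS | VC [17]
  [5] addr=0x5e blk=11 s=3: L1-HIT | VC [17]
  [6] addr=0x88 blk=17 s=1: VC-HIT | VC [13]
  [7] addr=0x5f blk=11 s=3: L1-HIT | VC [13]
  [8] addr=0x5e blk=11 s=3: L1-HIT | VC [13]
  [9] addr=0x5f blk=11 s=3: L1-HIT | VC [13]
  [10] addr=0x6a blk=13 s=1: VC-HIT | VC [17]
  [11] addr=0x68 blk=13 s=1: L1-HIT | VC [17]

OUTCOME = VC-HIT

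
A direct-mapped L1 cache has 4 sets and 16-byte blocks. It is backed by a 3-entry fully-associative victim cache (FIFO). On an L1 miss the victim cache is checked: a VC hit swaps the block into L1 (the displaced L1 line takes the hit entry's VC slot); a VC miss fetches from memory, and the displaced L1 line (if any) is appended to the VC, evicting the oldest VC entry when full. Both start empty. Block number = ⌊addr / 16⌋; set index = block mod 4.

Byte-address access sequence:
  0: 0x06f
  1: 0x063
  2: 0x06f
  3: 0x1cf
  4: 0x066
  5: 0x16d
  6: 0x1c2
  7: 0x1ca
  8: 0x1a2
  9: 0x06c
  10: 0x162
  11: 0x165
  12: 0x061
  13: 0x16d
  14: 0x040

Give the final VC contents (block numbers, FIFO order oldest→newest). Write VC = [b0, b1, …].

#0 0x6f→b6/s2 MISS; vc=[]
#1 0x63→b6/s2 L1-HIT; vc=[]
#2 0x6f→b6/s2 L1-HIT; vc=[]
#3 0x1cf→b28/s0 MISS; vc=[]
#4 0x66→b6/s2 L1-HIT; vc=[]
#5 0x16d→b22/s2 MISS; vc=[6]
#6 0x1c2→b28/s0 L1-HIT; vc=[6]
#7 0x1ca→b28/s0 L1-HIT; vc=[6]
#8 0x1a2→b26/s2 MISS; vc=[6,22]
#9 0x6c→b6/s2 VC-HIT; vc=[26,22]
#10 0x162→b22/s2 VC-HIT; vc=[26,6]
#11 0x165→b22/s2 L1-HIT; vc=[26,6]
#12 0x61→b6/s2 VC-HIT; vc=[26,22]
#13 0x16d→b22/s2 VC-HIT; vc=[26,6]
#14 0x40→b4/s0 MISS; vc=[26,6,28]

VC = [26, 6, 28]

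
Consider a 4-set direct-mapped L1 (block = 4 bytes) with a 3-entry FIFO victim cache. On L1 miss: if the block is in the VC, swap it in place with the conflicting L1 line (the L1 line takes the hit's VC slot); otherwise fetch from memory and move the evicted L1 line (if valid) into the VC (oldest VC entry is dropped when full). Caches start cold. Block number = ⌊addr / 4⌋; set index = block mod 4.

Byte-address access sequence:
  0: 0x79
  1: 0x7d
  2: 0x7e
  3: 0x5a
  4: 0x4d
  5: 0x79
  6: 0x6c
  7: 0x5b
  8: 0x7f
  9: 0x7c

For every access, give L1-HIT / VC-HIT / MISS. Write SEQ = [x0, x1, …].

SEQ = [MISS, MISS, L1-HIT, MISS, MISS, VC-HIT, MISS, VC-HIT, VC-HIT, L1-HIT]

0: 0x79 (blk 30, set 2) → MISS  vc=[]
1: 0x7d (blk 31, set 3) → MISS  vc=[]
2: 0x7e (blk 31, set 3) → L1-HIT  vc=[]
3: 0x5a (blk 22, set 2) → MISS  vc=[30]
4: 0x4d (blk 19, set 3) → MISS  vc=[30, 31]
5: 0x79 (blk 30, set 2) → VC-HIT  vc=[22, 31]
6: 0x6c (blk 27, set 3) → MISS  vc=[22, 31, 19]
7: 0x5b (blk 22, set 2) → VC-HIT  vc=[30, 31, 19]
8: 0x7f (blk 31, set 3) → VC-HIT  vc=[30, 27, 19]
9: 0x7c (blk 31, set 3) → L1-HIT  vc=[30, 27, 19]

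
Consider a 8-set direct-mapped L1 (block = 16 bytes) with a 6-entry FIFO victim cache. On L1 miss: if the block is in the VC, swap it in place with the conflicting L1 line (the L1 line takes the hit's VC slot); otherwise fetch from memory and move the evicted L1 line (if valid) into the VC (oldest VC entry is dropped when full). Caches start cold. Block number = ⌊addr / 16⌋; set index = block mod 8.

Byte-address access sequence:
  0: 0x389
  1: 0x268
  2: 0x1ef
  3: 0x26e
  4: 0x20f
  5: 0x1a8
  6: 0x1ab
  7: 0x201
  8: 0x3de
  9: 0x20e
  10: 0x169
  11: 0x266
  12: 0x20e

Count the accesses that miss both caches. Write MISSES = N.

MISSES = 7

  [0] addr=0x389 blk=56 s=0: MISS | VC []
  [1] addr=0x268 blk=38 s=6: MISS | VC []
  [2] addr=0x1ef blk=30 s=6: MISS | VC [38]
  [3] addr=0x26e blk=38 s=6: VC-HIT | VC [30]
  [4] addr=0x20f blk=32 s=0: MISS | VC [30, 56]
  [5] addr=0x1a8 blk=26 s=2: MISS | VC [30, 56]
  [6] addr=0x1ab blk=26 s=2: L1-HIT | VC [30, 56]
  [7] addr=0x201 blk=32 s=0: L1-HIT | VC [30, 56]
  [8] addr=0x3de blk=61 s=5: MISS | VC [30, 56]
  [9] addr=0x20e blk=32 s=0: L1-HIT | VC [30, 56]
  [10] addr=0x169 blk=22 s=6: MISS | VC [30, 56, 38]
  [11] addr=0x266 blk=38 s=6: VC-HIT | VC [30, 56, 22]
  [12] addr=0x20e blk=32 s=0: L1-HIT | VC [30, 56, 22]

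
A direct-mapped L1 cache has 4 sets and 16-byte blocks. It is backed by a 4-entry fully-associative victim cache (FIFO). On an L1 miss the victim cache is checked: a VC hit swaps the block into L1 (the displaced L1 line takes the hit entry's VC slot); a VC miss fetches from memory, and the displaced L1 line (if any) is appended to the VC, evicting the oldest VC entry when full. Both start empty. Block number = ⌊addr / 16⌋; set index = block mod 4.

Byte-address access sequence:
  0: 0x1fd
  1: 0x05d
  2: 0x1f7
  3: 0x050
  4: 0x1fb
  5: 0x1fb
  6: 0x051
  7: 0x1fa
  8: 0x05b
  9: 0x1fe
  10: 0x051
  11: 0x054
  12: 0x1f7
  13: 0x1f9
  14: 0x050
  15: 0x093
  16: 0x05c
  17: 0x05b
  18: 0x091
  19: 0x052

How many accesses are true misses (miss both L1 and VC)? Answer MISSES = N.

0: 0x1fd (blk 31, set 3) → MISS  vc=[]
1: 0x5d (blk 5, set 1) → MISS  vc=[]
2: 0x1f7 (blk 31, set 3) → L1-HIT  vc=[]
3: 0x50 (blk 5, set 1) → L1-HIT  vc=[]
4: 0x1fb (blk 31, set 3) → L1-HIT  vc=[]
5: 0x1fb (blk 31, set 3) → L1-HIT  vc=[]
6: 0x51 (blk 5, set 1) → L1-HIT  vc=[]
7: 0x1fa (blk 31, set 3) → L1-HIT  vc=[]
8: 0x5b (blk 5, set 1) → L1-HIT  vc=[]
9: 0x1fe (blk 31, set 3) → L1-HIT  vc=[]
10: 0x51 (blk 5, set 1) → L1-HIT  vc=[]
11: 0x54 (blk 5, set 1) → L1-HIT  vc=[]
12: 0x1f7 (blk 31, set 3) → L1-HIT  vc=[]
13: 0x1f9 (blk 31, set 3) → L1-HIT  vc=[]
14: 0x50 (blk 5, set 1) → L1-HIT  vc=[]
15: 0x93 (blk 9, set 1) → MISS  vc=[5]
16: 0x5c (blk 5, set 1) → VC-HIT  vc=[9]
17: 0x5b (blk 5, set 1) → L1-HIT  vc=[9]
18: 0x91 (blk 9, set 1) → VC-HIT  vc=[5]
19: 0x52 (blk 5, set 1) → VC-HIT  vc=[9]

MISSES = 3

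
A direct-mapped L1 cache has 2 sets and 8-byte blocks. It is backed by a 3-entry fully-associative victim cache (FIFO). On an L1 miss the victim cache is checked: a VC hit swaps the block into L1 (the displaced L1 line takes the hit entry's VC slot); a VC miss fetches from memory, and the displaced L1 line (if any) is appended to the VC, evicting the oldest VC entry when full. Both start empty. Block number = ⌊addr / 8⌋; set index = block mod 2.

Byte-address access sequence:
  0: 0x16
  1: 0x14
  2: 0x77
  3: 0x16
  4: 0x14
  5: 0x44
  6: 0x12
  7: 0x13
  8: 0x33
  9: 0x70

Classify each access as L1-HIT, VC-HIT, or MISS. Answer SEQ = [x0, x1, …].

SEQ = [MISS, L1-HIT, MISS, VC-HIT, L1-HIT, MISS, VC-HIT, L1-HIT, MISS, VC-HIT]

  [0] addr=0x16 blk=2 s=0: MISS | VC []
  [1] addr=0x14 blk=2 s=0: L1-HIT | VC []
  [2] addr=0x77 blk=14 s=0: MISS | VC [2]
  [3] addr=0x16 blk=2 s=0: VC-HIT | VC [14]
  [4] addr=0x14 blk=2 s=0: L1-HIT | VC [14]
  [5] addr=0x44 blk=8 s=0: MISS | VC [14, 2]
  [6] addr=0x12 blk=2 s=0: VC-HIT | VC [14, 8]
  [7] addr=0x13 blk=2 s=0: L1-HIT | VC [14, 8]
  [8] addr=0x33 blk=6 s=0: MISS | VC [14, 8, 2]
  [9] addr=0x70 blk=14 s=0: VC-HIT | VC [6, 8, 2]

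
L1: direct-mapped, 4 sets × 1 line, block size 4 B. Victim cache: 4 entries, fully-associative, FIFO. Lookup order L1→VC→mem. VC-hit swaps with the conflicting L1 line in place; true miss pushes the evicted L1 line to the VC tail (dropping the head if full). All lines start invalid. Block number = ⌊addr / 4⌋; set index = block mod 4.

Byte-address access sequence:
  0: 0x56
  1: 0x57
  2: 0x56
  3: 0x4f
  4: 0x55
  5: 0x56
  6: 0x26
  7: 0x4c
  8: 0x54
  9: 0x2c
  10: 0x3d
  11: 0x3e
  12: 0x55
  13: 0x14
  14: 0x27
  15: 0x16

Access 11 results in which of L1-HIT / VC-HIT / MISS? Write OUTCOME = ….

#0 0x56→b21/s1 MISS; vc=[]
#1 0x57→b21/s1 L1-HIT; vc=[]
#2 0x56→b21/s1 L1-HIT; vc=[]
#3 0x4f→b19/s3 MISS; vc=[]
#4 0x55→b21/s1 L1-HIT; vc=[]
#5 0x56→b21/s1 L1-HIT; vc=[]
#6 0x26→b9/s1 MISS; vc=[21]
#7 0x4c→b19/s3 L1-HIT; vc=[21]
#8 0x54→b21/s1 VC-HIT; vc=[9]
#9 0x2c→b11/s3 MISS; vc=[9,19]
#10 0x3d→b15/s3 MISS; vc=[9,19,11]
#11 0x3e→b15/s3 L1-HIT; vc=[9,19,11]
#12 0x55→b21/s1 L1-HIT; vc=[9,19,11]
#13 0x14→b5/s1 MISS; vc=[9,19,11,21]
#14 0x27→b9/s1 VC-HIT; vc=[5,19,11,21]
#15 0x16→b5/s1 VC-HIT; vc=[9,19,11,21]

OUTCOME = L1-HIT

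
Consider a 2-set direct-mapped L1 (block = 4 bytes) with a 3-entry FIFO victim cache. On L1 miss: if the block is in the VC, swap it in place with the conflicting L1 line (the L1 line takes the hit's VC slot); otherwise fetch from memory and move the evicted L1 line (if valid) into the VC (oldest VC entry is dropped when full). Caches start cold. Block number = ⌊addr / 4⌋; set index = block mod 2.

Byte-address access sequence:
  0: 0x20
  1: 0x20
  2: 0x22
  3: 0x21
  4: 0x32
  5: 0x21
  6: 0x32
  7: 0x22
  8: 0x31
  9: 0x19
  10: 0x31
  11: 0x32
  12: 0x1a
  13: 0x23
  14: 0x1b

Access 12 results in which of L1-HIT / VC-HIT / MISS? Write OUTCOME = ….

OUTCOME = VC-HIT

0: 0x20 (blk 8, set 0) → MISS  vc=[]
1: 0x20 (blk 8, set 0) → L1-HIT  vc=[]
2: 0x22 (blk 8, set 0) → L1-HIT  vc=[]
3: 0x21 (blk 8, set 0) → L1-HIT  vc=[]
4: 0x32 (blk 12, set 0) → MISS  vc=[8]
5: 0x21 (blk 8, set 0) → VC-HIT  vc=[12]
6: 0x32 (blk 12, set 0) → VC-HIT  vc=[8]
7: 0x22 (blk 8, set 0) → VC-HIT  vc=[12]
8: 0x31 (blk 12, set 0) → VC-HIT  vc=[8]
9: 0x19 (blk 6, set 0) → MISS  vc=[8, 12]
10: 0x31 (blk 12, set 0) → VC-HIT  vc=[8, 6]
11: 0x32 (blk 12, set 0) → L1-HIT  vc=[8, 6]
12: 0x1a (blk 6, set 0) → VC-HIT  vc=[8, 12]
13: 0x23 (blk 8, set 0) → VC-HIT  vc=[6, 12]
14: 0x1b (blk 6, set 0) → VC-HIT  vc=[8, 12]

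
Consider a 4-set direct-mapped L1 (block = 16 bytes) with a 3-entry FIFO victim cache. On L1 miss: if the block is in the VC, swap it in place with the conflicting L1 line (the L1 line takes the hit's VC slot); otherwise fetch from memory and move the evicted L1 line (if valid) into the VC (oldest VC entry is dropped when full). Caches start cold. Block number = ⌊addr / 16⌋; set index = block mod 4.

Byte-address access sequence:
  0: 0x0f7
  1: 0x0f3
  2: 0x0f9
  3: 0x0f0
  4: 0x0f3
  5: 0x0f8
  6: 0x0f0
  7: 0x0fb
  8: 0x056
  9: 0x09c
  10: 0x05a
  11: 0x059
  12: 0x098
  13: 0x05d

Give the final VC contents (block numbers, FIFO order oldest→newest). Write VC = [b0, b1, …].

#0 0xf7→b15/s3 MISS; vc=[]
#1 0xf3→b15/s3 L1-HIT; vc=[]
#2 0xf9→b15/s3 L1-HIT; vc=[]
#3 0xf0→b15/s3 L1-HIT; vc=[]
#4 0xf3→b15/s3 L1-HIT; vc=[]
#5 0xf8→b15/s3 L1-HIT; vc=[]
#6 0xf0→b15/s3 L1-HIT; vc=[]
#7 0xfb→b15/s3 L1-HIT; vc=[]
#8 0x56→b5/s1 MISS; vc=[]
#9 0x9c→b9/s1 MISS; vc=[5]
#10 0x5a→b5/s1 VC-HIT; vc=[9]
#11 0x59→b5/s1 L1-HIT; vc=[9]
#12 0x98→b9/s1 VC-HIT; vc=[5]
#13 0x5d→b5/s1 VC-HIT; vc=[9]

VC = [9]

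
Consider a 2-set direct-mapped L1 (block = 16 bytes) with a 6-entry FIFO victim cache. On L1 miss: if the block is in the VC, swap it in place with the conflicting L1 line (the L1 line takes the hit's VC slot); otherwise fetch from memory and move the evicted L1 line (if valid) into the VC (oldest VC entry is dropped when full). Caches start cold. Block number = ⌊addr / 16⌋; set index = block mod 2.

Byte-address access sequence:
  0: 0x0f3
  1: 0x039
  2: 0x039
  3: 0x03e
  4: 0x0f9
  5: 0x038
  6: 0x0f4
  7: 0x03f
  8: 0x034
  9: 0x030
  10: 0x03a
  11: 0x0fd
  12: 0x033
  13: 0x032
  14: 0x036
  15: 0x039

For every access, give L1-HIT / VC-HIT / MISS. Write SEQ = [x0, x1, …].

  [0] addr=0xf3 blk=15 s=1: MISS | VC []
  [1] addr=0x39 blk=3 s=1: MISS | VC [15]
  [2] addr=0x39 blk=3 s=1: L1-HIT | VC [15]
  [3] addr=0x3e blk=3 s=1: L1-HIT | VC [15]
  [4] addr=0xf9 blk=15 s=1: VC-HIT | VC [3]
  [5] addr=0x38 blk=3 s=1: VC-HIT | VC [15]
  [6] addr=0xf4 blk=15 s=1: VC-HIT | VC [3]
  [7] addr=0x3f blk=3 s=1: VC-HIT | VC [15]
  [8] addr=0x34 blk=3 s=1: L1-HIT | VC [15]
  [9] addr=0x30 blk=3 s=1: L1-HIT | VC [15]
  [10] addr=0x3a blk=3 s=1: L1-HIT | VC [15]
  [11] addr=0xfd blk=15 s=1: VC-HIT | VC [3]
  [12] addr=0x33 blk=3 s=1: VC-HIT | VC [15]
  [13] addr=0x32 blk=3 s=1: L1-HIT | VC [15]
  [14] addr=0x36 blk=3 s=1: L1-HIT | VC [15]
  [15] addr=0x39 blk=3 s=1: L1-HIT | VC [15]

SEQ = [MISS, MISS, L1-HIT, L1-HIT, VC-HIT, VC-HIT, VC-HIT, VC-HIT, L1-HIT, L1-HIT, L1-HIT, VC-HIT, VC-HIT, L1-HIT, L1-HIT, L1-HIT]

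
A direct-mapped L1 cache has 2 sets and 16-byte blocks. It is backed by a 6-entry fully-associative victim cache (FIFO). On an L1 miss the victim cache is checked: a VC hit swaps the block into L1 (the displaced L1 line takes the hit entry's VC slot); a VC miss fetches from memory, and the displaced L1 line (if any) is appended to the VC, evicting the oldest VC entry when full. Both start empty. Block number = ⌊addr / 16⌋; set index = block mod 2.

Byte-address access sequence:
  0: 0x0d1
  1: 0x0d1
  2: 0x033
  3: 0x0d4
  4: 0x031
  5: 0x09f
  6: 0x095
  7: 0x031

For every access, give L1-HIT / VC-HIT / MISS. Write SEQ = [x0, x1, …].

#0 0xd1→b13/s1 MISS; vc=[]
#1 0xd1→b13/s1 L1-HIT; vc=[]
#2 0x33→b3/s1 MISS; vc=[13]
#3 0xd4→b13/s1 VC-HIT; vc=[3]
#4 0x31→b3/s1 VC-HIT; vc=[13]
#5 0x9f→b9/s1 MISS; vc=[13,3]
#6 0x95→b9/s1 L1-HIT; vc=[13,3]
#7 0x31→b3/s1 VC-HIT; vc=[13,9]

SEQ = [MISS, L1-HIT, MISS, VC-HIT, VC-HIT, MISS, L1-HIT, VC-HIT]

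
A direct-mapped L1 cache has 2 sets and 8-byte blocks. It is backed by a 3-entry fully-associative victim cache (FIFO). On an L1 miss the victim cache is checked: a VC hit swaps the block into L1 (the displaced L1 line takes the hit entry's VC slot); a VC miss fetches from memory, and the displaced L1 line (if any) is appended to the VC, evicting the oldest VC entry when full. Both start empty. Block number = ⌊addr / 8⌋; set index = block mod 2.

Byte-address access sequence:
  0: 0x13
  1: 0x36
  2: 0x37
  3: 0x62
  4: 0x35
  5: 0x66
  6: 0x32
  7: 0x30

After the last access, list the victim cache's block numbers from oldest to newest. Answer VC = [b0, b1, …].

VC = [2, 12]

#0 0x13→b2/s0 MISS; vc=[]
#1 0x36→b6/s0 MISS; vc=[2]
#2 0x37→b6/s0 L1-HIT; vc=[2]
#3 0x62→b12/s0 MISS; vc=[2,6]
#4 0x35→b6/s0 VC-HIT; vc=[2,12]
#5 0x66→b12/s0 VC-HIT; vc=[2,6]
#6 0x32→b6/s0 VC-HIT; vc=[2,12]
#7 0x30→b6/s0 L1-HIT; vc=[2,12]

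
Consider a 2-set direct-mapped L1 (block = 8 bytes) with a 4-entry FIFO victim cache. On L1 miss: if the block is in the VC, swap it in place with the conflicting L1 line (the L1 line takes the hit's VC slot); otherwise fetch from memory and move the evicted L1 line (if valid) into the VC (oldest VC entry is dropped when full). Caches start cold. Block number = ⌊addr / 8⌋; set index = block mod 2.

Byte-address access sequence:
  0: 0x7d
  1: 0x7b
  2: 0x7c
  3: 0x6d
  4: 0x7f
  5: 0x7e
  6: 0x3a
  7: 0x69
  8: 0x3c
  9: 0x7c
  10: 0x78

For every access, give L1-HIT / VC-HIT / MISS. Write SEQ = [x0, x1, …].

SEQ = [MISS, L1-HIT, L1-HIT, MISS, VC-HIT, L1-HIT, MISS, VC-HIT, VC-HIT, VC-HIT, L1-HIT]

  [0] addr=0x7d blk=15 s=1: MISS | VC []
  [1] addr=0x7b blk=15 s=1: L1-HIT | VC []
  [2] addr=0x7c blk=15 s=1: L1-HIT | VC []
  [3] addr=0x6d blk=13 s=1: MISS | VC [15]
  [4] addr=0x7f blk=15 s=1: VC-HIT | VC [13]
  [5] addr=0x7e blk=15 s=1: L1-HIT | VC [13]
  [6] addr=0x3a blk=7 s=1: MISS | VC [13, 15]
  [7] addr=0x69 blk=13 s=1: VC-HIT | VC [7, 15]
  [8] addr=0x3c blk=7 s=1: VC-HIT | VC [13, 15]
  [9] addr=0x7c blk=15 s=1: VC-HIT | VC [13, 7]
  [10] addr=0x78 blk=15 s=1: L1-HIT | VC [13, 7]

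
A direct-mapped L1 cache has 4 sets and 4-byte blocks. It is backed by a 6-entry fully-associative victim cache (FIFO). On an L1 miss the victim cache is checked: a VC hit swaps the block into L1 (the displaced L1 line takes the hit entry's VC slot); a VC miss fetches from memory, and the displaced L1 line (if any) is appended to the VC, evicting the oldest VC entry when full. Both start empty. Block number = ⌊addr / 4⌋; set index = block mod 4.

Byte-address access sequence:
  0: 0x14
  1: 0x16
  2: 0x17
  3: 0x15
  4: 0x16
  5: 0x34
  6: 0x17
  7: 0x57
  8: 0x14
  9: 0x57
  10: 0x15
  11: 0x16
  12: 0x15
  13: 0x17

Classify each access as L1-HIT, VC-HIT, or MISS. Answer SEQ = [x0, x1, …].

#0 0x14→b5/s1 MISS; vc=[]
#1 0x16→b5/s1 L1-HIT; vc=[]
#2 0x17→b5/s1 L1-HIT; vc=[]
#3 0x15→b5/s1 L1-HIT; vc=[]
#4 0x16→b5/s1 L1-HIT; vc=[]
#5 0x34→b13/s1 MISS; vc=[5]
#6 0x17→b5/s1 VC-HIT; vc=[13]
#7 0x57→b21/s1 MISS; vc=[13,5]
#8 0x14→b5/s1 VC-HIT; vc=[13,21]
#9 0x57→b21/s1 VC-HIT; vc=[13,5]
#10 0x15→b5/s1 VC-HIT; vc=[13,21]
#11 0x16→b5/s1 L1-HIT; vc=[13,21]
#12 0x15→b5/s1 L1-HIT; vc=[13,21]
#13 0x17→b5/s1 L1-HIT; vc=[13,21]

SEQ = [MISS, L1-HIT, L1-HIT, L1-HIT, L1-HIT, MISS, VC-HIT, MISS, VC-HIT, VC-HIT, VC-HIT, L1-HIT, L1-HIT, L1-HIT]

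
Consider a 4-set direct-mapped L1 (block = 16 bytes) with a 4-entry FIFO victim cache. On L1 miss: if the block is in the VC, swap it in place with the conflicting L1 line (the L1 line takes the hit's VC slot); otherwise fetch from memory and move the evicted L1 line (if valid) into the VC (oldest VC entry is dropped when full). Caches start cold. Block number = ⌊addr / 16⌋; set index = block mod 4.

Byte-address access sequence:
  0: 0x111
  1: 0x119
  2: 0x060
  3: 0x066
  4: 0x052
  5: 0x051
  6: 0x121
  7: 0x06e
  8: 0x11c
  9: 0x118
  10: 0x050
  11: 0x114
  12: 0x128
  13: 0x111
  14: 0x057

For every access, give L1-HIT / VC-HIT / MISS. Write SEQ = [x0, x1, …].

SEQ = [MISS, L1-HIT, MISS, L1-HIT, MISS, L1-HIT, MISS, VC-HIT, VC-HIT, L1-HIT, VC-HIT, VC-HIT, VC-HIT, L1-HIT, VC-HIT]

  [0] addr=0x111 blk=17 s=1: MISS | VC []
  [1] addr=0x119 blk=17 s=1: L1-HIT | VC []
  [2] addr=0x60 blk=6 s=2: MISS | VC []
  [3] addr=0x66 blk=6 s=2: L1-HIT | VC []
  [4] addr=0x52 blk=5 s=1: MISS | VC [17]
  [5] addr=0x51 blk=5 s=1: L1-HIT | VC [17]
  [6] addr=0x121 blk=18 s=2: MISS | VC [17, 6]
  [7] addr=0x6e blk=6 s=2: VC-HIT | VC [17, 18]
  [8] addr=0x11c blk=17 s=1: VC-HIT | VC [5, 18]
  [9] addr=0x118 blk=17 s=1: L1-HIT | VC [5, 18]
  [10] addr=0x50 blk=5 s=1: VC-HIT | VC [17, 18]
  [11] addr=0x114 blk=17 s=1: VC-HIT | VC [5, 18]
  [12] addr=0x128 blk=18 s=2: VC-HIT | VC [5, 6]
  [13] addr=0x111 blk=17 s=1: L1-HIT | VC [5, 6]
  [14] addr=0x57 blk=5 s=1: VC-HIT | VC [17, 6]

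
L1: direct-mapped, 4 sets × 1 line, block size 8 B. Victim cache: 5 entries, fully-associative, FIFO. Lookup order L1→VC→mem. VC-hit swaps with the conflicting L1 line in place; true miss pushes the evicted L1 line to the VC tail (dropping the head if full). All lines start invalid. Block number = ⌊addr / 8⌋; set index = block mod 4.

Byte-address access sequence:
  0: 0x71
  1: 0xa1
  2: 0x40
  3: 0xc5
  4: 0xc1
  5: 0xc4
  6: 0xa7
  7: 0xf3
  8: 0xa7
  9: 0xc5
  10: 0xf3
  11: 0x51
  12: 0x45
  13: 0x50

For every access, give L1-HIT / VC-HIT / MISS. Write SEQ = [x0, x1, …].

#0 0x71→b14/s2 MISS; vc=[]
#1 0xa1→b20/s0 MISS; vc=[]
#2 0x40→b8/s0 MISS; vc=[20]
#3 0xc5→b24/s0 MISS; vc=[20,8]
#4 0xc1→b24/s0 L1-HIT; vc=[20,8]
#5 0xc4→b24/s0 L1-HIT; vc=[20,8]
#6 0xa7→b20/s0 VC-HIT; vc=[24,8]
#7 0xf3→b30/s2 MISS; vc=[24,8,14]
#8 0xa7→b20/s0 L1-HIT; vc=[24,8,14]
#9 0xc5→b24/s0 VC-HIT; vc=[20,8,14]
#10 0xf3→b30/s2 L1-HIT; vc=[20,8,14]
#11 0x51→b10/s2 MISS; vc=[20,8,14,30]
#12 0x45→b8/s0 VC-HIT; vc=[20,24,14,30]
#13 0x50→b10/s2 L1-HIT; vc=[20,24,14,30]

SEQ = [MISS, MISS, MISS, MISS, L1-HIT, L1-HIT, VC-HIT, MISS, L1-HIT, VC-HIT, L1-HIT, MISS, VC-HIT, L1-HIT]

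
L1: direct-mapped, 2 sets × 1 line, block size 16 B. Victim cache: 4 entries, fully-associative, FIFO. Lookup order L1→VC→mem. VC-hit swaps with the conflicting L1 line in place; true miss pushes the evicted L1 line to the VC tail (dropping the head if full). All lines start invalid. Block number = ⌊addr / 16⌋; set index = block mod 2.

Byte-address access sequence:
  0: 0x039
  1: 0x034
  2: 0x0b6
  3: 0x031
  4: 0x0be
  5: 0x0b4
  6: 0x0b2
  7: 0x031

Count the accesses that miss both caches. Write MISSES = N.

MISSES = 2

  [0] addr=0x39 blk=3 s=1: MISS | VC []
  [1] addr=0x34 blk=3 s=1: L1-HIT | VC []
  [2] addr=0xb6 blk=11 s=1: MISS | VC [3]
  [3] addr=0x31 blk=3 s=1: VC-HIT | VC [11]
  [4] addr=0xbe blk=11 s=1: VC-HIT | VC [3]
  [5] addr=0xb4 blk=11 s=1: L1-HIT | VC [3]
  [6] addr=0xb2 blk=11 s=1: L1-HIT | VC [3]
  [7] addr=0x31 blk=3 s=1: VC-HIT | VC [11]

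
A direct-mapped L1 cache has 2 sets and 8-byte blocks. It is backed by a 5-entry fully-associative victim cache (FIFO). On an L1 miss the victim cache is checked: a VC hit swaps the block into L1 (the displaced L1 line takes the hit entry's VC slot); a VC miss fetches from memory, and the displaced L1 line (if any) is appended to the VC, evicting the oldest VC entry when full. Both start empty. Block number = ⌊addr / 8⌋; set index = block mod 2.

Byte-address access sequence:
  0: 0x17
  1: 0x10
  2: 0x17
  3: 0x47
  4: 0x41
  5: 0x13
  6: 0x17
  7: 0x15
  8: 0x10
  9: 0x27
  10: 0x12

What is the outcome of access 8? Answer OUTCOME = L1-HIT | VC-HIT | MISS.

#0 0x17→b2/s0 MISS; vc=[]
#1 0x10→b2/s0 L1-HIT; vc=[]
#2 0x17→b2/s0 L1-HIT; vc=[]
#3 0x47→b8/s0 MISS; vc=[2]
#4 0x41→b8/s0 L1-HIT; vc=[2]
#5 0x13→b2/s0 VC-HIT; vc=[8]
#6 0x17→b2/s0 L1-HIT; vc=[8]
#7 0x15→b2/s0 L1-HIT; vc=[8]
#8 0x10→b2/s0 L1-HIT; vc=[8]
#9 0x27→b4/s0 MISS; vc=[8,2]
#10 0x12→b2/s0 VC-HIT; vc=[8,4]

OUTCOME = L1-HIT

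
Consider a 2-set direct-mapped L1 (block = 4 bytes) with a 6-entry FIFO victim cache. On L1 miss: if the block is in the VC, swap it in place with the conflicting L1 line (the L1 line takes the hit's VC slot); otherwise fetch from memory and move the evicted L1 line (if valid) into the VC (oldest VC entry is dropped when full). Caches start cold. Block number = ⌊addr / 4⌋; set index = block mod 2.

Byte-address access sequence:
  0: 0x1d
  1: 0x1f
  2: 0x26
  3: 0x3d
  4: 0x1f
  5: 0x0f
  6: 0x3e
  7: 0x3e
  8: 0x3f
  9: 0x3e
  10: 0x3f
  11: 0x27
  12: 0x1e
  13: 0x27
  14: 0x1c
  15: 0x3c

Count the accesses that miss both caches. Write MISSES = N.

#0 0x1d→b7/s1 MISS; vc=[]
#1 0x1f→b7/s1 L1-HIT; vc=[]
#2 0x26→b9/s1 MISS; vc=[7]
#3 0x3d→b15/s1 MISS; vc=[7,9]
#4 0x1f→b7/s1 VC-HIT; vc=[15,9]
#5 0xf→b3/s1 MISS; vc=[15,9,7]
#6 0x3e→b15/s1 VC-HIT; vc=[3,9,7]
#7 0x3e→b15/s1 L1-HIT; vc=[3,9,7]
#8 0x3f→b15/s1 L1-HIT; vc=[3,9,7]
#9 0x3e→b15/s1 L1-HIT; vc=[3,9,7]
#10 0x3f→b15/s1 L1-HIT; vc=[3,9,7]
#11 0x27→b9/s1 VC-HIT; vc=[3,15,7]
#12 0x1e→b7/s1 VC-HIT; vc=[3,15,9]
#13 0x27→b9/s1 VC-HIT; vc=[3,15,7]
#14 0x1c→b7/s1 VC-HIT; vc=[3,15,9]
#15 0x3c→b15/s1 VC-HIT; vc=[3,7,9]

MISSES = 4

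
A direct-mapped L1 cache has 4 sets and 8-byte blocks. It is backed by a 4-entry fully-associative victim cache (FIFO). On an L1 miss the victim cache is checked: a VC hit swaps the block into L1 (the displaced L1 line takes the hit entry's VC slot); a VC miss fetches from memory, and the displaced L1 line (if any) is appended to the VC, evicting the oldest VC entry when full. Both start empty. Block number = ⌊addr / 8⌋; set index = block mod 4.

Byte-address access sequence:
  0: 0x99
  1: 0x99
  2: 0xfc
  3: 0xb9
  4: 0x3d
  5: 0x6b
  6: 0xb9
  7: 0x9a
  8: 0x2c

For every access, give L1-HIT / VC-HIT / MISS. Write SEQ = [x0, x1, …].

0: 0x99 (blk 19, set 3) → MISS  vc=[]
1: 0x99 (blk 19, set 3) → L1-HIT  vc=[]
2: 0xfc (blk 31, set 3) → MISS  vc=[19]
3: 0xb9 (blk 23, set 3) → MISS  vc=[19, 31]
4: 0x3d (blk 7, set 3) → MISS  vc=[19, 31, 23]
5: 0x6b (blk 13, set 1) → MISS  vc=[19, 31, 23]
6: 0xb9 (blk 23, set 3) → VC-HIT  vc=[19, 31, 7]
7: 0x9a (blk 19, set 3) → VC-HIT  vc=[23, 31, 7]
8: 0x2c (blk 5, set 1) → MISS  vc=[23, 31, 7, 13]

SEQ = [MISS, L1-HIT, MISS, MISS, MISS, MISS, VC-HIT, VC-HIT, MISS]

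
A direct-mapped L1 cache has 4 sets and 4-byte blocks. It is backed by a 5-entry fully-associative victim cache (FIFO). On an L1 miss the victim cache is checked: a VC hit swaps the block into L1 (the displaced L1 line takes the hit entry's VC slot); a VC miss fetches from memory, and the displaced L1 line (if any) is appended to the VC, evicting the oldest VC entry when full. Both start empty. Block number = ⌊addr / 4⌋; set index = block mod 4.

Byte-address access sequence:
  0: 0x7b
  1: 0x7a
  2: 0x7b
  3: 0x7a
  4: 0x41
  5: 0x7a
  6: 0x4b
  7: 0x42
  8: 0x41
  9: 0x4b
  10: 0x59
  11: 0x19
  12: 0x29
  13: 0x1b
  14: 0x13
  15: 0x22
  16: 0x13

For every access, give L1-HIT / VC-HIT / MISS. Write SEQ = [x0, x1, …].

SEQ = [MISS, L1-HIT, L1-HIT, L1-HIT, MISS, L1-HIT, MISS, L1-HIT, L1-HIT, L1-HIT, MISS, MISS, MISS, VC-HIT, MISS, MISS, VC-HIT]

  [0] addr=0x7b blk=30 s=2: MISS | VC []
  [1] addr=0x7a blk=30 s=2: L1-HIT | VC []
  [2] addr=0x7b blk=30 s=2: L1-HIT | VC []
  [3] addr=0x7a blk=30 s=2: L1-HIT | VC []
  [4] addr=0x41 blk=16 s=0: MISS | VC []
  [5] addr=0x7a blk=30 s=2: L1-HIT | VC []
  [6] addr=0x4b blk=18 s=2: MISS | VC [30]
  [7] addr=0x42 blk=16 s=0: L1-HIT | VC [30]
  [8] addr=0x41 blk=16 s=0: L1-HIT | VC [30]
  [9] addr=0x4b blk=18 s=2: L1-HIT | VC [30]
  [10] addr=0x59 blk=22 s=2: MISS | VC [30, 18]
  [11] addr=0x19 blk=6 s=2: MISS | VC [30, 18, 22]
  [12] addr=0x29 blk=10 s=2: MISS | VC [30, 18, 22, 6]
  [13] addr=0x1b blk=6 s=2: VC-HIT | VC [30, 18, 22, 10]
  [14] addr=0x13 blk=4 s=0: MISS | VC [30, 18, 22, 10, 16]
  [15] addr=0x22 blk=8 s=0: MISS | VC [18, 22, 10, 16, 4]
  [16] addr=0x13 blk=4 s=0: VC-HIT | VC [18, 22, 10, 16, 8]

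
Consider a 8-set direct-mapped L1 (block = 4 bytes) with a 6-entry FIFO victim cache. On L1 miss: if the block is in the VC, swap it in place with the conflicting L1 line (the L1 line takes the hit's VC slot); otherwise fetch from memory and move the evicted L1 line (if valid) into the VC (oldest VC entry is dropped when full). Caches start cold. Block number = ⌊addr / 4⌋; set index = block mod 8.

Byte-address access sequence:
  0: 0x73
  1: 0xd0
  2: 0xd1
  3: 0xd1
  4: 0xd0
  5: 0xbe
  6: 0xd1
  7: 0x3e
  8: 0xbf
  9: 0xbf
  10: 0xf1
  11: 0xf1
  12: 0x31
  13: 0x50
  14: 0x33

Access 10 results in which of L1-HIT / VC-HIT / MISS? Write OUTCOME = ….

#0 0x73→b28/s4 MISS; vc=[]
#1 0xd0→b52/s4 MISS; vc=[28]
#2 0xd1→b52/s4 L1-HIT; vc=[28]
#3 0xd1→b52/s4 L1-HIT; vc=[28]
#4 0xd0→b52/s4 L1-HIT; vc=[28]
#5 0xbe→b47/s7 MISS; vc=[28]
#6 0xd1→b52/s4 L1-HIT; vc=[28]
#7 0x3e→b15/s7 MISS; vc=[28,47]
#8 0xbf→b47/s7 VC-HIT; vc=[28,15]
#9 0xbf→b47/s7 L1-HIT; vc=[28,15]
#10 0xf1→b60/s4 MISS; vc=[28,15,52]
#11 0xf1→b60/s4 L1-HIT; vc=[28,15,52]
#12 0x31→b12/s4 MISS; vc=[28,15,52,60]
#13 0x50→b20/s4 MISS; vc=[28,15,52,60,12]
#14 0x33→b12/s4 VC-HIT; vc=[28,15,52,60,20]

OUTCOME = MISS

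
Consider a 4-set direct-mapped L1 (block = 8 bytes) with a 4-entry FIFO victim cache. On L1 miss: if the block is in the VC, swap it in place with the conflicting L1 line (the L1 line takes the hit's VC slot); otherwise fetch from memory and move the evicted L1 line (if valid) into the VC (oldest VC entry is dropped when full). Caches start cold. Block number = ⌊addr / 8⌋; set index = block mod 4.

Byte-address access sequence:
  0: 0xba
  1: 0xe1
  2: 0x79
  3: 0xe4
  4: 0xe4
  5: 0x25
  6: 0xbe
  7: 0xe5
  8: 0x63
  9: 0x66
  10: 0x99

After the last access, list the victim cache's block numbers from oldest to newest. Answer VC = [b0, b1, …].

  [0] addr=0xba blk=23 s=3: MISS | VC []
  [1] addr=0xe1 blk=28 s=0: MISS | VC []
  [2] addr=0x79 blk=15 s=3: MISS | VC [23]
  [3] addr=0xe4 blk=28 s=0: L1-HIT | VC [23]
  [4] addr=0xe4 blk=28 s=0: L1-HIT | VC [23]
  [5] addr=0x25 blk=4 s=0: MISS | VC [23, 28]
  [6] addr=0xbe blk=23 s=3: VC-HIT | VC [15, 28]
  [7] addr=0xe5 blk=28 s=0: VC-HIT | VC [15, 4]
  [8] addr=0x63 blk=12 s=0: MISS | VC [15, 4, 28]
  [9] addr=0x66 blk=12 s=0: L1-HIT | VC [15, 4, 28]
  [10] addr=0x99 blk=19 s=3: MISS | VC [15, 4, 28, 23]

VC = [15, 4, 28, 23]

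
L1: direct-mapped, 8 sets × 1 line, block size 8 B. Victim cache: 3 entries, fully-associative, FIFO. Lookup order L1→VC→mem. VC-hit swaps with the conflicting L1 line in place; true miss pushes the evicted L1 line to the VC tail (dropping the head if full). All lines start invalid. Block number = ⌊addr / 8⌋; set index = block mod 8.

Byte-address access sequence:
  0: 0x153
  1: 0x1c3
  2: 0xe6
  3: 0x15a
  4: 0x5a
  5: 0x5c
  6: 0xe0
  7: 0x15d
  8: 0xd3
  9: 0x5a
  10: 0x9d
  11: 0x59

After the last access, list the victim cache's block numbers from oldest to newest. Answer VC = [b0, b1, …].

#0 0x153→b42/s2 MISS; vc=[]
#1 0x1c3→b56/s0 MISS; vc=[]
#2 0xe6→b28/s4 MISS; vc=[]
#3 0x15a→b43/s3 MISS; vc=[]
#4 0x5a→b11/s3 MISS; vc=[43]
#5 0x5c→b11/s3 L1-HIT; vc=[43]
#6 0xe0→b28/s4 L1-HIT; vc=[43]
#7 0x15d→b43/s3 VC-HIT; vc=[11]
#8 0xd3→b26/s2 MISS; vc=[11,42]
#9 0x5a→b11/s3 VC-HIT; vc=[43,42]
#10 0x9d→b19/s3 MISS; vc=[43,42,11]
#11 0x59→b11/s3 VC-HIT; vc=[43,42,19]

VC = [43, 42, 19]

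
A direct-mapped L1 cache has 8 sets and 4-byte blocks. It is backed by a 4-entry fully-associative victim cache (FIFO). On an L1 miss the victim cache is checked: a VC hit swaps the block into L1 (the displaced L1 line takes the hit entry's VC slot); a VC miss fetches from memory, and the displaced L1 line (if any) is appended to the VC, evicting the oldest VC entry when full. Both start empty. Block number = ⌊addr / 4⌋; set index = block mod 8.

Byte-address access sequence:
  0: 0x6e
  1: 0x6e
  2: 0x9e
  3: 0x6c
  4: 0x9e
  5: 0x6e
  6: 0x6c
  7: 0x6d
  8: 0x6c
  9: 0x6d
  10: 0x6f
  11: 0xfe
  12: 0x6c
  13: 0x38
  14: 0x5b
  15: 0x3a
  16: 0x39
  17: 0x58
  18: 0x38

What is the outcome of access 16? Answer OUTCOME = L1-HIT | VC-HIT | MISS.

0: 0x6e (blk 27, set 3) → MISS  vc=[]
1: 0x6e (blk 27, set 3) → L1-HIT  vc=[]
2: 0x9e (blk 39, set 7) → MISS  vc=[]
3: 0x6c (blk 27, set 3) → L1-HIT  vc=[]
4: 0x9e (blk 39, set 7) → L1-HIT  vc=[]
5: 0x6e (blk 27, set 3) → L1-HIT  vc=[]
6: 0x6c (blk 27, set 3) → L1-HIT  vc=[]
7: 0x6d (blk 27, set 3) → L1-HIT  vc=[]
8: 0x6c (blk 27, set 3) → L1-HIT  vc=[]
9: 0x6d (blk 27, set 3) → L1-HIT  vc=[]
10: 0x6f (blk 27, set 3) → L1-HIT  vc=[]
11: 0xfe (blk 63, set 7) → MISS  vc=[39]
12: 0x6c (blk 27, set 3) → L1-HIT  vc=[39]
13: 0x38 (blk 14, set 6) → MISS  vc=[39]
14: 0x5b (blk 22, set 6) → MISS  vc=[39, 14]
15: 0x3a (blk 14, set 6) → VC-HIT  vc=[39, 22]
16: 0x39 (blk 14, set 6) → L1-HIT  vc=[39, 22]
17: 0x58 (blk 22, set 6) → VC-HIT  vc=[39, 14]
18: 0x38 (blk 14, set 6) → VC-HIT  vc=[39, 22]

OUTCOME = L1-HIT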